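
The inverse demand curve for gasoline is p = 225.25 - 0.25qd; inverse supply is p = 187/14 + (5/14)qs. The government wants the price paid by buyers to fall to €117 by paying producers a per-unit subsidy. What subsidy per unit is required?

At a buyer price of 117, quantity demanded is 901 − 4·117 = 433.
Sellers supply 433 only when they receive ps = 187/14 + (5/14)·433 = 168.
s = ps − pb = 168 − 117 = 51.

Required subsidy s = €51 per unit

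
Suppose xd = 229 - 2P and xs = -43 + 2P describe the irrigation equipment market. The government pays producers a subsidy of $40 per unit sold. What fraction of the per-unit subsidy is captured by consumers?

Pre-subsidy: 229 - 2P = -43 + 2P gives P* = 68, x* = 93.
With the subsidy, sellers receive Ps = Pb + 40 for each unit, where Pb is the price buyers pay.
Supply in terms of Pb becomes xs = -43 + 2(Pb + 40) = 37 + 2Pb. Setting this equal to demand: 229 - 2Pb = 37 + 2Pb, so Pb = 48.
Sellers receive Ps = 48 + 40 = 88; x' = 229 − 2·48 = 133.
Buyers' price falls by P* − Pb = 68 − 48 = 20; sellers' price rises by Ps − P* = 88 − 68 = 20.
So consumers capture 20/40 = 0.5 of each unit of subsidy.

Consumer share = 0.5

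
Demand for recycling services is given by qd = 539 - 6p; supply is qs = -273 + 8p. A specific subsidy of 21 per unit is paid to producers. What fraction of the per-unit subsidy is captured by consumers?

Pre-subsidy: 539 - 6p = -273 + 8p gives p* = 58, q* = 191.
With the subsidy, sellers receive ps = pb + 21 for each unit, where pb is the price buyers pay.
Supply in terms of pb becomes qs = -273 + 8(pb + 21) = -105 + 8pb. Setting this equal to demand: 539 - 6pb = -105 + 8pb, so pb = 46.
Sellers receive ps = 46 + 21 = 67; q' = 539 − 6·46 = 263.
Buyers' price falls by p* − pb = 58 − 46 = 12; sellers' price rises by ps − p* = 67 − 58 = 9.
So consumers capture 12/21 = 4/7 of each unit of subsidy.

Consumer share = 4/7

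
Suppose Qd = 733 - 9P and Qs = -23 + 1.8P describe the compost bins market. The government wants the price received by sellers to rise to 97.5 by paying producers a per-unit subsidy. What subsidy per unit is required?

At a seller price of 97.5, quantity supplied is -23 + 1.8·97.5 = 152.5.
Buyers absorb 152.5 only when they pay Pb with 733 − 9·Pb = 152.5, i.e. Pb = 64.5.
s = Ps − Pb = 97.5 − 64.5 = 33.

Required subsidy s = 33 per unit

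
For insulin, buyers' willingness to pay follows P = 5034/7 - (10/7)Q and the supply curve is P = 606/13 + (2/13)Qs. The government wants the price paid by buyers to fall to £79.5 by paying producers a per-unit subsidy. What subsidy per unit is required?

At a buyer price of 79.5, quantity demanded is 503.4 − 0.7·79.5 = 447.75.
Sellers supply 447.75 only when they receive Ps = 606/13 + (2/13)·447.75 = 115.5.
s = Ps − Pb = 115.5 − 79.5 = 36.

Required subsidy s = £36 per unit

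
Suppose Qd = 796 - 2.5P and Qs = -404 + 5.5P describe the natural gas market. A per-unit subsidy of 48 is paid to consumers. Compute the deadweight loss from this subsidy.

Deadweight loss = 1980

Pre-subsidy: 796 - 2.5P = -404 + 5.5P gives P* = 150, Q* = 421.
With the rebate, buyers effectively pay Pb = Ps − 48, where Ps is the price sellers receive.
Demand in terms of Ps becomes Qd = 796 − 2.5(Ps − 48) = 916 - 2.5Ps. Setting this equal to supply: 916 - 2.5Ps = -404 + 5.5Ps, so Ps = 165.
Buyers pay Pb = 165 − 48 = 117; Q' = -404 + 5.5·165 = 503.5.
The subsidy expands output by 503.5 − 421 = 82.5 past the efficient level; on those units the gap between marginal cost and willingness to pay runs from 0 up to 48.
DWL = ½ × 48 × 82.5 = 1980.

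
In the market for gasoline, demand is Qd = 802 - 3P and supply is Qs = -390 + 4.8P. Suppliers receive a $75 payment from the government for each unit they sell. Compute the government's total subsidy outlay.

Pre-subsidy: 802 - 3P = -390 + 4.8P gives P* = 5960/39, Q* = 4466/13.
With the subsidy, sellers receive Ps = Pb + 75 for each unit, where Pb is the price buyers pay.
Supply in terms of Pb becomes Qs = -390 + 4.8(Pb + 75) = -30 + 4.8Pb. Setting this equal to demand: 802 - 3Pb = -30 + 4.8Pb, so Pb = 320/3.
Sellers receive Ps = 320/3 + 75 = 545/3; Q' = 802 − 3·(320/3) = 482.
Government outlay = subsidy × quantity = 75 × 482 = 36150.

Government cost = $36150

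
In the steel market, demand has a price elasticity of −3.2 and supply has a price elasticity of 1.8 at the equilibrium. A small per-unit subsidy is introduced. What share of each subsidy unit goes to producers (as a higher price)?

Producer share = 0.64

For a small subsidy around the equilibrium, the benefit split depends on the relative slopes, which at a point are proportional to the elasticities.
Buyer share = εs/(εs + |εd|) = 1.8/(1.8 + 3.2) = 0.36; seller share = |εd|/(εs + |εd|) = 0.64.
So producers capture 0.64 of the subsidy.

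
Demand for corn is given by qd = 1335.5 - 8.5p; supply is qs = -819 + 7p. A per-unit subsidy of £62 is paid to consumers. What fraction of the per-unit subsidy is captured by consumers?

Pre-subsidy: 1335.5 - 8.5p = -819 + 7p gives p* = 139, q* = 154.
With the rebate, buyers effectively pay pb = ps − 62, where ps is the price sellers receive.
Demand in terms of ps becomes qd = 1335.5 − 8.5(ps − 62) = 1862.5 - 8.5ps. Setting this equal to supply: 1862.5 - 8.5ps = -819 + 7ps, so ps = 173.
Buyers pay pb = 173 − 62 = 111; q' = -819 + 7·173 = 392.
Buyers' price falls by p* − pb = 139 − 111 = 28; sellers' price rises by ps − p* = 173 − 139 = 34.
So consumers capture 28/62 = 14/31 of each unit of subsidy.

Consumer share = 14/31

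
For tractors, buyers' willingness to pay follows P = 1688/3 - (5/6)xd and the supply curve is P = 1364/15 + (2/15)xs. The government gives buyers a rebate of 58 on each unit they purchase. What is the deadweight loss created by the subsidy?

Pre-subsidy: 1688/3 - (5/6)x = 1364/15 + (2/15)x gives x* = 488 and P* = 156.
With the rebate, buyers effectively pay Pb = Ps − 58, where Ps is the price sellers receive.
On the curves, Pb = 1688/3 - (5/6)x and Ps = 1364/15 + (2/15)x; the wedge Ps − Pb = 58 gives 1364/15 + (2/15)x − (1688/3 - (5/6)x) = 58, so x' = 548.
Then Pb = 1688/3 − (5/6)·548 = 106 and Ps = 1364/15 + (2/15)·548 = 164.
The subsidy expands output by 548 − 488 = 60 past the efficient level; on those units the gap between marginal cost and willingness to pay runs from 0 up to 58.
DWL = ½ × 58 × 60 = 1740.

Deadweight loss = 1740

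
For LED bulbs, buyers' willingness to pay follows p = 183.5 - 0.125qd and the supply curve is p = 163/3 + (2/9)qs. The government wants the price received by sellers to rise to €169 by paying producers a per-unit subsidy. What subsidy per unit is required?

Required subsidy s = €50 per unit

At a seller price of 169, quantity supplied is -244.5 + 4.5·169 = 516.
Buyers absorb 516 only when they pay pb = 183.5 − 0.125·516 = 119.
s = ps − pb = 169 − 119 = 50.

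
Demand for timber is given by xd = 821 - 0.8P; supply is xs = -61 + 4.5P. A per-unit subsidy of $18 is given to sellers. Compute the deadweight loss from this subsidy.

Deadweight loss = 5832/53

Pre-subsidy: 821 - 0.8P = -61 + 4.5P gives P* = 8820/53, x* = 36457/53.
With the subsidy, sellers receive Ps = Pb + 18 for each unit, where Pb is the price buyers pay.
Supply in terms of Pb becomes xs = -61 + 4.5(Pb + 18) = 20 + 4.5Pb. Setting this equal to demand: 821 - 0.8Pb = 20 + 4.5Pb, so Pb = 8010/53.
Sellers receive Ps = 8010/53 + 18 = 8964/53; x' = 821 − 0.8·(8010/53) = 37105/53.
The subsidy expands output by 37105/53 − 36457/53 = 648/53 past the efficient level; on those units the gap between marginal cost and willingness to pay runs from 0 up to 18.
DWL = ½ × 18 × 648/53 = 5832/53.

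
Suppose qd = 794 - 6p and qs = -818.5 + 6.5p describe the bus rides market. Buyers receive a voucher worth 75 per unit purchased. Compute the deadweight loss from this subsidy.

Pre-subsidy: 794 - 6p = -818.5 + 6.5p gives p* = 129, q* = 20.
With the rebate, buyers effectively pay pb = ps − 75, where ps is the price sellers receive.
Demand in terms of ps becomes qd = 794 − 6(ps − 75) = 1244 - 6ps. Setting this equal to supply: 1244 - 6ps = -818.5 + 6.5ps, so ps = 165.
Buyers pay pb = 165 − 75 = 90; q' = -818.5 + 6.5·165 = 254.
The subsidy expands output by 254 − 20 = 234 past the efficient level; on those units the gap between marginal cost and willingness to pay runs from 0 up to 75.
DWL = ½ × 75 × 234 = 8775.

Deadweight loss = 8775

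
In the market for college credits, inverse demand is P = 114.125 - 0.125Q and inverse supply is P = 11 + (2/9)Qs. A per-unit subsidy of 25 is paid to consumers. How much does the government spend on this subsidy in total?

Government cost = 9225

Pre-subsidy: 114.125 - 0.125Q = 11 + (2/9)Q gives Q* = 297 and P* = 77.
With the rebate, buyers effectively pay Pb = Ps − 25, where Ps is the price sellers receive.
On the curves, Pb = 114.125 - 0.125Q and Ps = 11 + (2/9)Q; the wedge Ps − Pb = 25 gives 11 + (2/9)Q − (114.125 - 0.125Q) = 25, so Q' = 369.
Then Pb = 114.125 − 0.125·369 = 68 and Ps = 11 + (2/9)·369 = 93.
Government outlay = subsidy × quantity = 25 × 369 = 9225.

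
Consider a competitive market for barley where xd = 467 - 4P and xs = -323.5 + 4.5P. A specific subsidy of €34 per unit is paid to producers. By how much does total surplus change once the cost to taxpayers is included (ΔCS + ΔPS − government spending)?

Pre-subsidy: 467 - 4P = -323.5 + 4.5P gives P* = 93, x* = 95.
With the subsidy, sellers receive Ps = Pb + 34 for each unit, where Pb is the price buyers pay.
Supply in terms of Pb becomes xs = -323.5 + 4.5(Pb + 34) = -170.5 + 4.5Pb. Setting this equal to demand: 467 - 4Pb = -170.5 + 4.5Pb, so Pb = 75.
Sellers receive Ps = 75 + 34 = 109; x' = 467 − 4·75 = 167.
ΔCS = ½(95 + 167)(93 − 75) = 2358; ΔPS = ½(95 + 167)(109 − 93) = 2096.
Government spending = 34 × 167 = 5678.
Net change = 2358 + 2096 − 5678 = -1224. The loss equals the DWL triangle ½·34·72.

Net change in total surplus = -€1224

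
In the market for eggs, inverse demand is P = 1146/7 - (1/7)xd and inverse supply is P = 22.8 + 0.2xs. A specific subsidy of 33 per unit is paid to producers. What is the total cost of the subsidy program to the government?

Government cost = 16739.25

Pre-subsidy: 1146/7 - (1/7)x = 22.8 + 0.2x gives x* = 411 and P* = 105.
With the subsidy, sellers receive Ps = Pb + 33 for each unit, where Pb is the price buyers pay.
On the curves, Pb = 1146/7 - (1/7)x and Ps = 22.8 + 0.2x; the wedge Ps − Pb = 33 gives 22.8 + 0.2x − (1146/7 - (1/7)x) = 33, so x' = 507.25.
Then Pb = 1146/7 − (1/7)·507.25 = 91.25 and Ps = 22.8 + 0.2·507.25 = 124.25.
Government outlay = subsidy × quantity = 33 × 507.25 = 16739.25.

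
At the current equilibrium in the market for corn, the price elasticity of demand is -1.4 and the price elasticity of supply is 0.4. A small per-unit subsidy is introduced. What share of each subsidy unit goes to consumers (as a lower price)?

Consumer share = 2/9

For a small subsidy around the equilibrium, the benefit split depends on the relative slopes, which at a point are proportional to the elasticities.
Buyer share = εs/(εs + |εd|) = 0.4/(0.4 + 1.4) = 2/9; seller share = |εd|/(εs + |εd|) = 7/9.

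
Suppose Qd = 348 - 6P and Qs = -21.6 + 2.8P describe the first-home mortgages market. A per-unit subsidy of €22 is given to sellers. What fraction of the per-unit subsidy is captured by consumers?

Consumer share = 7/22

Pre-subsidy: 348 - 6P = -21.6 + 2.8P gives P* = 42, Q* = 96.
With the subsidy, sellers receive Ps = Pb + 22 for each unit, where Pb is the price buyers pay.
Supply in terms of Pb becomes Qs = -21.6 + 2.8(Pb + 22) = 40 + 2.8Pb. Setting this equal to demand: 348 - 6Pb = 40 + 2.8Pb, so Pb = 35.
Sellers receive Ps = 35 + 22 = 57; Q' = 348 − 6·35 = 138.
Buyers' price falls by P* − Pb = 42 − 35 = 7; sellers' price rises by Ps − P* = 57 − 42 = 15.
So consumers capture 7/22 = 7/22 of each unit of subsidy.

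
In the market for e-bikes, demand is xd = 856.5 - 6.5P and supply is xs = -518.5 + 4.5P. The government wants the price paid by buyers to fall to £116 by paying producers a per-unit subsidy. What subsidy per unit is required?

At a buyer price of 116, quantity demanded is 856.5 − 6.5·116 = 102.5.
Sellers supply 102.5 only when they receive Ps with -518.5 + 4.5·Ps = 102.5, i.e. Ps = 138.
s = Ps − Pb = 138 − 116 = 22.

Required subsidy s = £22 per unit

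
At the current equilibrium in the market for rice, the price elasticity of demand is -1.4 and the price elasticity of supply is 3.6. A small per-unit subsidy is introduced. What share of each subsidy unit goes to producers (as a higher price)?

Producer share = 0.28

For a small subsidy around the equilibrium, the benefit split depends on the relative slopes, which at a point are proportional to the elasticities.
Buyer share = εs/(εs + |εd|) = 3.6/(3.6 + 1.4) = 0.72; seller share = |εd|/(εs + |εd|) = 0.28.
So producers capture 0.28 of the subsidy.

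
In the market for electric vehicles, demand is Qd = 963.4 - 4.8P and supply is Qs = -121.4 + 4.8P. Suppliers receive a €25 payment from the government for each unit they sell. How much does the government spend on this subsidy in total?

Government cost = €12025

Pre-subsidy: 963.4 - 4.8P = -121.4 + 4.8P gives P* = 113, Q* = 421.
With the subsidy, sellers receive Ps = Pb + 25 for each unit, where Pb is the price buyers pay.
Supply in terms of Pb becomes Qs = -121.4 + 4.8(Pb + 25) = -1.4 + 4.8Pb. Setting this equal to demand: 963.4 - 4.8Pb = -1.4 + 4.8Pb, so Pb = 100.5.
Sellers receive Ps = 100.5 + 25 = 125.5; Q' = 963.4 − 4.8·100.5 = 481.
Government outlay = subsidy × quantity = 25 × 481 = 12025.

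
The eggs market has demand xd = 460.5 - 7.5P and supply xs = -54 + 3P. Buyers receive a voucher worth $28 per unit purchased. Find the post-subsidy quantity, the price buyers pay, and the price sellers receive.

Pre-subsidy: 460.5 - 7.5P = -54 + 3P gives P* = 49, x* = 93.
With the rebate, buyers effectively pay Pb = Ps − 28, where Ps is the price sellers receive.
Demand in terms of Ps becomes xd = 460.5 − 7.5(Ps − 28) = 670.5 - 7.5Ps. Setting this equal to supply: 670.5 - 7.5Ps = -54 + 3Ps, so Ps = 69.
Buyers pay Pb = 69 − 28 = 41; x' = -54 + 3·69 = 153.

x' = 153; buyers pay $41; sellers receive $69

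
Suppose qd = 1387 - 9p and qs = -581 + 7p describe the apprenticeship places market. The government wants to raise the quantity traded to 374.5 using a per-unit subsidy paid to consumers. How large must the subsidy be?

Required subsidy s = 24 per unit

At q = 374.5, invert demand for the buyer price: pb = (1387 − 374.5)/9 = 112.5; invert supply for the seller price: ps = (374.5 − (-581))/7 = 136.5.
The subsidy must fill the gap: s = ps − pb = 136.5 − 112.5 = 24.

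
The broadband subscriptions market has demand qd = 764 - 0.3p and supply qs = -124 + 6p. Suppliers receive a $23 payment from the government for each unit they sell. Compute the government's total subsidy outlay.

Government cost = 117254/7

Pre-subsidy: 764 - 0.3p = -124 + 6p gives p* = 2960/21, q* = 5052/7.
With the subsidy, sellers receive ps = pb + 23 for each unit, where pb is the price buyers pay.
Supply in terms of pb becomes qs = -124 + 6(pb + 23) = 14 + 6pb. Setting this equal to demand: 764 - 0.3pb = 14 + 6pb, so pb = 2500/21.
Sellers receive ps = 2500/21 + 23 = 2983/21; q' = 764 − 0.3·(2500/21) = 5098/7.
Government outlay = subsidy × quantity = 23 × 5098/7 = 117254/7.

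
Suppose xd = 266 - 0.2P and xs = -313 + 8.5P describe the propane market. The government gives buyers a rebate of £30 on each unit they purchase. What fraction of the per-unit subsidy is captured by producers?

Pre-subsidy: 266 - 0.2P = -313 + 8.5P gives P* = 1930/29, x* = 7328/29.
With the rebate, buyers effectively pay Pb = Ps − 30, where Ps is the price sellers receive.
Demand in terms of Ps becomes xd = 266 − 0.2(Ps − 30) = 272 - 0.2Ps. Setting this equal to supply: 272 - 0.2Ps = -313 + 8.5Ps, so Ps = 1950/29.
Buyers pay Pb = 1950/29 − 30 = 1080/29; x' = -313 + 8.5·(1950/29) = 7498/29.
Buyers' price falls by P* − Pb = 1930/29 − 1080/29 = 850/29; sellers' price rises by Ps − P* = 1950/29 − 1930/29 = 20/29.
So producers capture (20/29)/30 = 2/87 of each unit of subsidy.

Producer share = 2/87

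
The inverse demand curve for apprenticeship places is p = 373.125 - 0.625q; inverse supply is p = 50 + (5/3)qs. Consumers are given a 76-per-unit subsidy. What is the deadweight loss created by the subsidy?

Pre-subsidy: 373.125 - 0.625q = 50 + (5/3)q gives q* = 141 and p* = 285.
With the rebate, buyers effectively pay pb = ps − 76, where ps is the price sellers receive.
On the curves, pb = 373.125 - 0.625q and ps = 50 + (5/3)q; the wedge ps − pb = 76 gives 50 + (5/3)q − (373.125 - 0.625q) = 76, so q' = 9579/55.
Then pb = 373.125 − 0.625·(9579/55) = 2907/11 and ps = 50 + (5/3)·(9579/55) = 3743/11.
The subsidy expands output by 9579/55 − 141 = 1824/55 past the efficient level; on those units the gap between marginal cost and willingness to pay runs from 0 up to 76.
DWL = ½ × 76 × 1824/55 = 69312/55.

Deadweight loss = 69312/55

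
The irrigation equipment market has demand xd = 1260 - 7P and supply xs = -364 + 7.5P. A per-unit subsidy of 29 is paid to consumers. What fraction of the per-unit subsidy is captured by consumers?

Consumer share = 15/29

Pre-subsidy: 1260 - 7P = -364 + 7.5P gives P* = 112, x* = 476.
With the rebate, buyers effectively pay Pb = Ps − 29, where Ps is the price sellers receive.
Demand in terms of Ps becomes xd = 1260 − 7(Ps − 29) = 1463 - 7Ps. Setting this equal to supply: 1463 - 7Ps = -364 + 7.5Ps, so Ps = 126.
Buyers pay Pb = 126 − 29 = 97; x' = -364 + 7.5·126 = 581.
Buyers' price falls by P* − Pb = 112 − 97 = 15; sellers' price rises by Ps − P* = 126 − 112 = 14.
So consumers capture 15/29 = 15/29 of each unit of subsidy.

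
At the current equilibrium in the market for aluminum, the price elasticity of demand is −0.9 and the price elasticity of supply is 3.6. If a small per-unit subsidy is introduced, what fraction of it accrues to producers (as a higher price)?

Producer share = 0.2

For a small subsidy around the equilibrium, the benefit split depends on the relative slopes, which at a point are proportional to the elasticities.
Buyer share = εs/(εs + |εd|) = 3.6/(3.6 + 0.9) = 0.8; seller share = |εd|/(εs + |εd|) = 0.2.
So producers capture 0.2 of the subsidy.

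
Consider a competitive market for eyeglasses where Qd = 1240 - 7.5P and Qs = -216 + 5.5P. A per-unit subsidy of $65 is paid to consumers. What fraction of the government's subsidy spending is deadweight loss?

DWL / government spending = 33/194

Pre-subsidy: 1240 - 7.5P = -216 + 5.5P gives P* = 112, Q* = 400.
With the rebate, buyers effectively pay Pb = Ps − 65, where Ps is the price sellers receive.
Demand in terms of Ps becomes Qd = 1240 − 7.5(Ps − 65) = 1727.5 - 7.5Ps. Setting this equal to supply: 1727.5 - 7.5Ps = -216 + 5.5Ps, so Ps = 149.5.
Buyers pay Pb = 149.5 − 65 = 84.5; Q' = -216 + 5.5·149.5 = 606.25.
ΔCS = ½(400 + 606.25)(112 − 84.5) = 13835.9375; ΔPS = ½(400 + 606.25)(149.5 − 112) = 18867.1875.
Government spending = 65 × 606.25 = 39406.25.
DWL = ½ × 65 × (606.25 − 400) = 6703.125; fraction = 6703.125 / 39406.25 = 33/194.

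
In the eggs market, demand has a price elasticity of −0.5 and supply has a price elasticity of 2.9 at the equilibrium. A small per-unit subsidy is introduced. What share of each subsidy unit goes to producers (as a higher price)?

Producer share = 5/34

For a small subsidy around the equilibrium, the benefit split depends on the relative slopes, which at a point are proportional to the elasticities.
Buyer share = εs/(εs + |εd|) = 2.9/(2.9 + 0.5) = 29/34; seller share = |εd|/(εs + |εd|) = 5/34.
So producers capture 5/34 of the subsidy.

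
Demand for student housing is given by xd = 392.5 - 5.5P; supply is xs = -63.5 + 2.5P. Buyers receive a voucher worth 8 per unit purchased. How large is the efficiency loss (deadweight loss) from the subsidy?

Pre-subsidy: 392.5 - 5.5P = -63.5 + 2.5P gives P* = 57, x* = 79.
With the rebate, buyers effectively pay Pb = Ps − 8, where Ps is the price sellers receive.
Demand in terms of Ps becomes xd = 392.5 − 5.5(Ps − 8) = 436.5 - 5.5Ps. Setting this equal to supply: 436.5 - 5.5Ps = -63.5 + 2.5Ps, so Ps = 62.5.
Buyers pay Pb = 62.5 − 8 = 54.5; x' = -63.5 + 2.5·62.5 = 92.75.
The subsidy expands output by 92.75 − 79 = 13.75 past the efficient level; on those units the gap between marginal cost and willingness to pay runs from 0 up to 8.
DWL = ½ × 8 × 13.75 = 55.

Deadweight loss = 55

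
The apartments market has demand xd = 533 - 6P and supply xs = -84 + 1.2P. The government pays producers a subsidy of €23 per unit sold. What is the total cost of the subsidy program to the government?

Pre-subsidy: 533 - 6P = -84 + 1.2P gives P* = 3085/36, x* = 113/6.
With the subsidy, sellers receive Ps = Pb + 23 for each unit, where Pb is the price buyers pay.
Supply in terms of Pb becomes xs = -84 + 1.2(Pb + 23) = -56.4 + 1.2Pb. Setting this equal to demand: 533 - 6Pb = -56.4 + 1.2Pb, so Pb = 2947/36.
Sellers receive Ps = 2947/36 + 23 = 3775/36; x' = 533 − 6·(2947/36) = 251/6.
Government outlay = subsidy × quantity = 23 × 251/6 = 5773/6.

Government cost = 5773/6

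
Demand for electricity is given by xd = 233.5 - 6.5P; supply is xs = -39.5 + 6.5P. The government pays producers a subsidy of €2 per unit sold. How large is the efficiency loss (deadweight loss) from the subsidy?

Deadweight loss = €6.5

Pre-subsidy: 233.5 - 6.5P = -39.5 + 6.5P gives P* = 21, x* = 97.
With the subsidy, sellers receive Ps = Pb + 2 for each unit, where Pb is the price buyers pay.
Supply in terms of Pb becomes xs = -39.5 + 6.5(Pb + 2) = -26.5 + 6.5Pb. Setting this equal to demand: 233.5 - 6.5Pb = -26.5 + 6.5Pb, so Pb = 20.
Sellers receive Ps = 20 + 2 = 22; x' = 233.5 − 6.5·20 = 103.5.
The subsidy expands output by 103.5 − 97 = 6.5 past the efficient level; on those units the gap between marginal cost and willingness to pay runs from 0 up to 2.
DWL = ½ × 2 × 6.5 = 6.5.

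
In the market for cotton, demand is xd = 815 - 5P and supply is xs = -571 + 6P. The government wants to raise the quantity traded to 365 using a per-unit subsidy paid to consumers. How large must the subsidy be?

Required subsidy s = 66 per unit

At x = 365, invert demand for the buyer price: Pb = (815 − 365)/5 = 90; invert supply for the seller price: Ps = (365 − (-571))/6 = 156.
The subsidy must fill the gap: s = Ps − Pb = 156 − 90 = 66.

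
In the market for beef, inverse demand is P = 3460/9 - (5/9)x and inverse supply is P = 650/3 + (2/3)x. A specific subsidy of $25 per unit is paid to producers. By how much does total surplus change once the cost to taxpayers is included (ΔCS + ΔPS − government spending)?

Pre-subsidy: 3460/9 - (5/9)x = 650/3 + (2/3)x gives x* = 1510/11 and P* = 3390/11.
With the subsidy, sellers receive Ps = Pb + 25 for each unit, where Pb is the price buyers pay.
On the curves, Pb = 3460/9 - (5/9)x and Ps = 650/3 + (2/3)x; the wedge Ps − Pb = 25 gives 650/3 + (2/3)x − (3460/9 - (5/9)x) = 25, so x' = 1735/11.
Then Pb = 3460/9 − (5/9)·(1735/11) = 3265/11 and Ps = 650/3 + (2/3)·(1735/11) = 3540/11.
ΔCS = ½(1510/11 + 1735/11)(3390/11 − 3265/11) = 36875/22; ΔPS = ½(1510/11 + 1735/11)(3540/11 − 3390/11) = 22125/11.
Government spending = 25 × 1735/11 = 43375/11.
Net change = 36875/22 + 22125/11 − 43375/11 = -5625/22. The loss equals the DWL triangle ½·25·225/11.

Net change in total surplus = -5625/22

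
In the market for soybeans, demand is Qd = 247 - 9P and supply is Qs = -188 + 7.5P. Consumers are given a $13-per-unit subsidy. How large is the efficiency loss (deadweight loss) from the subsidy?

Pre-subsidy: 247 - 9P = -188 + 7.5P gives P* = 290/11, Q* = 107/11.
With the rebate, buyers effectively pay Pb = Ps − 13, where Ps is the price sellers receive.
Demand in terms of Ps becomes Qd = 247 − 9(Ps − 13) = 364 - 9Ps. Setting this equal to supply: 364 - 9Ps = -188 + 7.5Ps, so Ps = 368/11.
Buyers pay Pb = 368/11 − 13 = 225/11; Q' = -188 + 7.5·(368/11) = 692/11.
The subsidy expands output by 692/11 − 107/11 = 585/11 past the efficient level; on those units the gap between marginal cost and willingness to pay runs from 0 up to 13.
DWL = ½ × 13 × 585/11 = 7605/22.

Deadweight loss = 7605/22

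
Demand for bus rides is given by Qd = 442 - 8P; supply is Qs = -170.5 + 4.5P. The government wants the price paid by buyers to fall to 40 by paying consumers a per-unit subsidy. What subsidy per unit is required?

At a buyer price of 40, quantity demanded is 442 − 8·40 = 122.
Sellers supply 122 only when they receive Ps with -170.5 + 4.5·Ps = 122, i.e. Ps = 65.
s = Ps − Pb = 65 − 40 = 25.

Required subsidy s = 25 per unit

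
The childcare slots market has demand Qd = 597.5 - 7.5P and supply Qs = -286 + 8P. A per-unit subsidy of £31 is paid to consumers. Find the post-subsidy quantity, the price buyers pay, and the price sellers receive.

Pre-subsidy: 597.5 - 7.5P = -286 + 8P gives P* = 57, Q* = 170.
With the rebate, buyers effectively pay Pb = Ps − 31, where Ps is the price sellers receive.
Demand in terms of Ps becomes Qd = 597.5 − 7.5(Ps − 31) = 830 - 7.5Ps. Setting this equal to supply: 830 - 7.5Ps = -286 + 8Ps, so Ps = 72.
Buyers pay Pb = 72 − 31 = 41; Q' = -286 + 8·72 = 290.

Q' = 290; buyers pay £41; sellers receive £72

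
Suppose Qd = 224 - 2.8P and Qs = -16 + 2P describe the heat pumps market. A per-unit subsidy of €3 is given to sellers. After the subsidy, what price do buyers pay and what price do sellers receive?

Buyers pay €48.75; sellers receive €51.75

Pre-subsidy: 224 - 2.8P = -16 + 2P gives P* = 50, Q* = 84.
With the subsidy, sellers receive Ps = Pb + 3 for each unit, where Pb is the price buyers pay.
Supply in terms of Pb becomes Qs = -16 + 2(Pb + 3) = -10 + 2Pb. Setting this equal to demand: 224 - 2.8Pb = -10 + 2Pb, so Pb = 48.75.
Sellers receive Ps = 48.75 + 3 = 51.75; Q' = 224 − 2.8·48.75 = 87.5.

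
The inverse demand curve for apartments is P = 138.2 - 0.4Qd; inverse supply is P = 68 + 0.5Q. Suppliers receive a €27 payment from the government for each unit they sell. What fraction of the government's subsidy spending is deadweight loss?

Pre-subsidy: 138.2 - 0.4Q = 68 + 0.5Q gives Q* = 78 and P* = 107.
With the subsidy, sellers receive Ps = Pb + 27 for each unit, where Pb is the price buyers pay.
On the curves, Pb = 138.2 - 0.4Q and Ps = 68 + 0.5Q; the wedge Ps − Pb = 27 gives 68 + 0.5Q − (138.2 - 0.4Q) = 27, so Q' = 108.
Then Pb = 138.2 − 0.4·108 = 95 and Ps = 68 + 0.5·108 = 122.
ΔCS = ½(78 + 108)(107 − 95) = 1116; ΔPS = ½(78 + 108)(122 − 107) = 1395.
Government spending = 27 × 108 = 2916.
DWL = ½ × 27 × (108 − 78) = 405; fraction = 405 / 2916 = 5/36.

DWL / government spending = 5/36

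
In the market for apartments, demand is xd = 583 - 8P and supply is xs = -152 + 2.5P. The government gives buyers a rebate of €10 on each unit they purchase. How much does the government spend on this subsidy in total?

Government cost = 8830/21

Pre-subsidy: 583 - 8P = -152 + 2.5P gives P* = 70, x* = 23.
With the rebate, buyers effectively pay Pb = Ps − 10, where Ps is the price sellers receive.
Demand in terms of Ps becomes xd = 583 − 8(Ps − 10) = 663 - 8Ps. Setting this equal to supply: 663 - 8Ps = -152 + 2.5Ps, so Ps = 1630/21.
Buyers pay Pb = 1630/21 − 10 = 1420/21; x' = -152 + 2.5·(1630/21) = 883/21.
Government outlay = subsidy × quantity = 10 × 883/21 = 8830/21.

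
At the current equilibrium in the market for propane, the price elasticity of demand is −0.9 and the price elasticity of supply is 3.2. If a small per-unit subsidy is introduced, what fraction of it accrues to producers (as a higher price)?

For a small subsidy around the equilibrium, the benefit split depends on the relative slopes, which at a point are proportional to the elasticities.
Buyer share = εs/(εs + |εd|) = 3.2/(3.2 + 0.9) = 32/41; seller share = |εd|/(εs + |εd|) = 9/41.
So producers capture 9/41 of the subsidy.

Producer share = 9/41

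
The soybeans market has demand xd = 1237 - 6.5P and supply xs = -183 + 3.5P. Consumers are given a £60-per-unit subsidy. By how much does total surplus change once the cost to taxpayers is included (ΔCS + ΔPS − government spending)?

Pre-subsidy: 1237 - 6.5P = -183 + 3.5P gives P* = 142, x* = 314.
With the rebate, buyers effectively pay Pb = Ps − 60, where Ps is the price sellers receive.
Demand in terms of Ps becomes xd = 1237 − 6.5(Ps − 60) = 1627 - 6.5Ps. Setting this equal to supply: 1627 - 6.5Ps = -183 + 3.5Ps, so Ps = 181.
Buyers pay Pb = 181 − 60 = 121; x' = -183 + 3.5·181 = 450.5.
ΔCS = ½(314 + 450.5)(142 − 121) = 8027.25; ΔPS = ½(314 + 450.5)(181 − 142) = 14907.75.
Government spending = 60 × 450.5 = 27030.
Net change = 8027.25 + 14907.75 − 27030 = -4095. The loss equals the DWL triangle ½·60·136.5.

Net change in total surplus = -£4095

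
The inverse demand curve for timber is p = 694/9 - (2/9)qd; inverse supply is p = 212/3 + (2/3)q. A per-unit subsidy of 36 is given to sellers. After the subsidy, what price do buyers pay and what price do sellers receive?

Buyers pay 66.5; sellers receive 102.5

Pre-subsidy: 694/9 - (2/9)q = 212/3 + (2/3)q gives q* = 7.25 and p* = 75.5.
With the subsidy, sellers receive ps = pb + 36 for each unit, where pb is the price buyers pay.
On the curves, pb = 694/9 - (2/9)q and ps = 212/3 + (2/3)q; the wedge ps − pb = 36 gives 212/3 + (2/3)q − (694/9 - (2/9)q) = 36, so q' = 47.75.
Then pb = 694/9 − (2/9)·47.75 = 66.5 and ps = 212/3 + (2/3)·47.75 = 102.5.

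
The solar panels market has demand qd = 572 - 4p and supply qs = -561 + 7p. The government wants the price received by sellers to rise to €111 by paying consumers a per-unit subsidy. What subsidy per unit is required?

At a seller price of 111, quantity supplied is -561 + 7·111 = 216.
Buyers absorb 216 only when they pay pb with 572 − 4·pb = 216, i.e. pb = 89.
s = ps − pb = 111 − 89 = 22.

Required subsidy s = €22 per unit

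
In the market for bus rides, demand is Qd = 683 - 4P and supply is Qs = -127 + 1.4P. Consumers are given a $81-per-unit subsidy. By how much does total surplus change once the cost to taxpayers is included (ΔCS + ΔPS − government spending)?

Net change in total surplus = -$3402

Pre-subsidy: 683 - 4P = -127 + 1.4P gives P* = 150, Q* = 83.
With the rebate, buyers effectively pay Pb = Ps − 81, where Ps is the price sellers receive.
Demand in terms of Ps becomes Qd = 683 − 4(Ps − 81) = 1007 - 4Ps. Setting this equal to supply: 1007 - 4Ps = -127 + 1.4Ps, so Ps = 210.
Buyers pay Pb = 210 − 81 = 129; Q' = -127 + 1.4·210 = 167.
ΔCS = ½(83 + 167)(150 − 129) = 2625; ΔPS = ½(83 + 167)(210 − 150) = 7500.
Government spending = 81 × 167 = 13527.
Net change = 2625 + 7500 − 13527 = -3402. The loss equals the DWL triangle ½·81·84.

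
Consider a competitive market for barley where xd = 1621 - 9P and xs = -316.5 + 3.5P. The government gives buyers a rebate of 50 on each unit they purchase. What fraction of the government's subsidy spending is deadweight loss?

DWL / government spending = 63/352

Pre-subsidy: 1621 - 9P = -316.5 + 3.5P gives P* = 155, x* = 226.
With the rebate, buyers effectively pay Pb = Ps − 50, where Ps is the price sellers receive.
Demand in terms of Ps becomes xd = 1621 − 9(Ps − 50) = 2071 - 9Ps. Setting this equal to supply: 2071 - 9Ps = -316.5 + 3.5Ps, so Ps = 191.
Buyers pay Pb = 191 − 50 = 141; x' = -316.5 + 3.5·191 = 352.
ΔCS = ½(226 + 352)(155 − 141) = 4046; ΔPS = ½(226 + 352)(191 − 155) = 10404.
Government spending = 50 × 352 = 17600.
DWL = ½ × 50 × (352 − 226) = 3150; fraction = 3150 / 17600 = 63/352.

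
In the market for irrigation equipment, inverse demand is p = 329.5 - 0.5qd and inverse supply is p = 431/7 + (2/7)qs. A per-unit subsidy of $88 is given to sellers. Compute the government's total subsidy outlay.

Government cost = $39864

Pre-subsidy: 329.5 - 0.5q = 431/7 + (2/7)q gives q* = 341 and p* = 159.
With the subsidy, sellers receive ps = pb + 88 for each unit, where pb is the price buyers pay.
On the curves, pb = 329.5 - 0.5q and ps = 431/7 + (2/7)q; the wedge ps − pb = 88 gives 431/7 + (2/7)q − (329.5 - 0.5q) = 88, so q' = 453.
Then pb = 329.5 − 0.5·453 = 103 and ps = 431/7 + (2/7)·453 = 191.
Government outlay = subsidy × quantity = 88 × 453 = 39864.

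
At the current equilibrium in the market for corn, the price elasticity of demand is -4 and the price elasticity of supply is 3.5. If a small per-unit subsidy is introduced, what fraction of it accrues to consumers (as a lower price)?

Consumer share = 7/15

For a small subsidy around the equilibrium, the benefit split depends on the relative slopes, which at a point are proportional to the elasticities.
Buyer share = εs/(εs + |εd|) = 3.5/(3.5 + 4) = 7/15; seller share = |εd|/(εs + |εd|) = 8/15.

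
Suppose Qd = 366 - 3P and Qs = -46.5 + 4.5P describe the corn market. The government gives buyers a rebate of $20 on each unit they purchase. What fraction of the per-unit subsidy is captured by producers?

Pre-subsidy: 366 - 3P = -46.5 + 4.5P gives P* = 55, Q* = 201.
With the rebate, buyers effectively pay Pb = Ps − 20, where Ps is the price sellers receive.
Demand in terms of Ps becomes Qd = 366 − 3(Ps − 20) = 426 - 3Ps. Setting this equal to supply: 426 - 3Ps = -46.5 + 4.5Ps, so Ps = 63.
Buyers pay Pb = 63 − 20 = 43; Q' = -46.5 + 4.5·63 = 237.
Buyers' price falls by P* − Pb = 55 − 43 = 12; sellers' price rises by Ps − P* = 63 − 55 = 8.
So producers capture 8/20 = 0.4 of each unit of subsidy.

Producer share = 0.4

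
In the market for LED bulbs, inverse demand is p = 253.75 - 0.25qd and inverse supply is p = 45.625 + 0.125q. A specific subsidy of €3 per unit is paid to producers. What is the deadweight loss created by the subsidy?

Pre-subsidy: 253.75 - 0.25q = 45.625 + 0.125q gives q* = 555 and p* = 115.
With the subsidy, sellers receive ps = pb + 3 for each unit, where pb is the price buyers pay.
On the curves, pb = 253.75 - 0.25q and ps = 45.625 + 0.125q; the wedge ps − pb = 3 gives 45.625 + 0.125q − (253.75 - 0.25q) = 3, so q' = 563.
Then pb = 253.75 − 0.25·563 = 113 and ps = 45.625 + 0.125·563 = 116.
The subsidy expands output by 563 − 555 = 8 past the efficient level; on those units the gap between marginal cost and willingness to pay runs from 0 up to 3.
DWL = ½ × 3 × 8 = 12.

Deadweight loss = €12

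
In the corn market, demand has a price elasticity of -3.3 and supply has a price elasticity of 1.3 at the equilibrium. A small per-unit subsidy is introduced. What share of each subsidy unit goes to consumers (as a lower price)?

For a small subsidy around the equilibrium, the benefit split depends on the relative slopes, which at a point are proportional to the elasticities.
Buyer share = εs/(εs + |εd|) = 1.3/(1.3 + 3.3) = 13/46; seller share = |εd|/(εs + |εd|) = 33/46.

Consumer share = 13/46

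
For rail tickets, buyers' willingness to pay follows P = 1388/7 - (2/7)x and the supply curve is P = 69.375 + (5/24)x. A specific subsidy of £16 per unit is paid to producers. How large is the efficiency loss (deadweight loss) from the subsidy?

Deadweight loss = 21504/83

Pre-subsidy: 1388/7 - (2/7)x = 69.375 + (5/24)x gives x* = 21657/83 and P* = 10270/83.
With the subsidy, sellers receive Ps = Pb + 16 for each unit, where Pb is the price buyers pay.
On the curves, Pb = 1388/7 - (2/7)x and Ps = 69.375 + (5/24)x; the wedge Ps − Pb = 16 gives 69.375 + (5/24)x − (1388/7 - (2/7)x) = 16, so x' = 24345/83.
Then Pb = 1388/7 − (2/7)·(24345/83) = 9502/83 and Ps = 69.375 + (5/24)·(24345/83) = 10830/83.
The subsidy expands output by 24345/83 − 21657/83 = 2688/83 past the efficient level; on those units the gap between marginal cost and willingness to pay runs from 0 up to 16.
DWL = ½ × 16 × 2688/83 = 21504/83.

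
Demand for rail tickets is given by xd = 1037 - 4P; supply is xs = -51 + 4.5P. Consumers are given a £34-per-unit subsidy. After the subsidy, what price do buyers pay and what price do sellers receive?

Pre-subsidy: 1037 - 4P = -51 + 4.5P gives P* = 128, x* = 525.
With the rebate, buyers effectively pay Pb = Ps − 34, where Ps is the price sellers receive.
Demand in terms of Ps becomes xd = 1037 − 4(Ps − 34) = 1173 - 4Ps. Setting this equal to supply: 1173 - 4Ps = -51 + 4.5Ps, so Ps = 144.
Buyers pay Pb = 144 − 34 = 110; x' = -51 + 4.5·144 = 597.

Buyers pay £110; sellers receive £144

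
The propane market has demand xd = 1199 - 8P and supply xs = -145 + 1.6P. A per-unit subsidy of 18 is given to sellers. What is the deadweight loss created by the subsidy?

Deadweight loss = 216

Pre-subsidy: 1199 - 8P = -145 + 1.6P gives P* = 140, x* = 79.
With the subsidy, sellers receive Ps = Pb + 18 for each unit, where Pb is the price buyers pay.
Supply in terms of Pb becomes xs = -145 + 1.6(Pb + 18) = -116.2 + 1.6Pb. Setting this equal to demand: 1199 - 8Pb = -116.2 + 1.6Pb, so Pb = 137.
Sellers receive Ps = 137 + 18 = 155; x' = 1199 − 8·137 = 103.
The subsidy expands output by 103 − 79 = 24 past the efficient level; on those units the gap between marginal cost and willingness to pay runs from 0 up to 18.
DWL = ½ × 18 × 24 = 216.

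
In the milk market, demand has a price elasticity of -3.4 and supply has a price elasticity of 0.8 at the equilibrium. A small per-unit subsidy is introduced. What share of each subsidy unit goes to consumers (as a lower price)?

Consumer share = 4/21

For a small subsidy around the equilibrium, the benefit split depends on the relative slopes, which at a point are proportional to the elasticities.
Buyer share = εs/(εs + |εd|) = 0.8/(0.8 + 3.4) = 4/21; seller share = |εd|/(εs + |εd|) = 17/21.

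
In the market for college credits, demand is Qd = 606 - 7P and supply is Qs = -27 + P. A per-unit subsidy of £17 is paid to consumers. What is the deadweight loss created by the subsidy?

Pre-subsidy: 606 - 7P = -27 + P gives P* = 79.125, Q* = 52.125.
With the rebate, buyers effectively pay Pb = Ps − 17, where Ps is the price sellers receive.
Demand in terms of Ps becomes Qd = 606 − 7(Ps − 17) = 725 - 7Ps. Setting this equal to supply: 725 - 7Ps = -27 + Ps, so Ps = 94.
Buyers pay Pb = 94 − 17 = 77; Q' = -27 + 1·94 = 67.
The subsidy expands output by 67 − 52.125 = 14.875 past the efficient level; on those units the gap between marginal cost and willingness to pay runs from 0 up to 17.
DWL = ½ × 17 × 14.875 = 126.4375.

Deadweight loss = £126.4375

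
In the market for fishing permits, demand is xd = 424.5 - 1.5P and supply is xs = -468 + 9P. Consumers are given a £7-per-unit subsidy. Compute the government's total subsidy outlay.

Pre-subsidy: 424.5 - 1.5P = -468 + 9P gives P* = 85, x* = 297.
With the rebate, buyers effectively pay Pb = Ps − 7, where Ps is the price sellers receive.
Demand in terms of Ps becomes xd = 424.5 − 1.5(Ps − 7) = 435 - 1.5Ps. Setting this equal to supply: 435 - 1.5Ps = -468 + 9Ps, so Ps = 86.
Buyers pay Pb = 86 − 7 = 79; x' = -468 + 9·86 = 306.
Government outlay = subsidy × quantity = 7 × 306 = 2142.

Government cost = £2142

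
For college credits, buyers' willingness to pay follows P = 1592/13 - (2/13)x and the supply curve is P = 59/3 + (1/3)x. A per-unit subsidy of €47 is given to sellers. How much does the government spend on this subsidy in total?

Government cost = 274574/19

Pre-subsidy: 1592/13 - (2/13)x = 59/3 + (1/3)x gives x* = 211 and P* = 90.
With the subsidy, sellers receive Ps = Pb + 47 for each unit, where Pb is the price buyers pay.
On the curves, Pb = 1592/13 - (2/13)x and Ps = 59/3 + (1/3)x; the wedge Ps − Pb = 47 gives 59/3 + (1/3)x − (1592/13 - (2/13)x) = 47, so x' = 5842/19.
Then Pb = 1592/13 − (2/13)·(5842/19) = 1428/19 and Ps = 59/3 + (1/3)·(5842/19) = 2321/19.
Government outlay = subsidy × quantity = 47 × 5842/19 = 274574/19.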